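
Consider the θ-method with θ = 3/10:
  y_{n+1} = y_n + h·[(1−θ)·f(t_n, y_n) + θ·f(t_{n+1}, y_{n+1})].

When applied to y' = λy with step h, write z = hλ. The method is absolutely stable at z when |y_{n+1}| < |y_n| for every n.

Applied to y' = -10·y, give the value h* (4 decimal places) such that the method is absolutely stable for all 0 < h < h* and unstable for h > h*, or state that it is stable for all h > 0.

With y'=λy (z=hλ):
  y_{n+1} = y_n + z·[7/10·y_n + 3/10·y_{n+1}] ⇒ (1 − 3/10z)y_{n+1} = (1 + 7/10z)y_n
  Hence R(z) = (1 + 7/10z)/(1 − 3/10z).

Find x<0 with |R(x)|<1.
x=-0.63: |R|=0.4701
R=−1: 1+7/10x = −1+3/10x ⇒ -2/5x=2 ⇒ x=2/(-2/5)=-5.0000
Confirm numerically:
  x=-3.114: |R|=0.60997 <1
  x=-2.859: |R|=0.53900 <1
  x=-2.643: |R|=0.47415 <1
  x=-2.396: |R|=0.39400 <1
  x=-5.362: |R|=1.05551 >1
  x=-5.205: |R|=1.03201 >1
  x=-5.146: |R|=1.02296 >1
Stable set (-5.0000, 0).

(-5.0000,0); λ=-10 ⇒ h* = (5)/10 = 0.5000.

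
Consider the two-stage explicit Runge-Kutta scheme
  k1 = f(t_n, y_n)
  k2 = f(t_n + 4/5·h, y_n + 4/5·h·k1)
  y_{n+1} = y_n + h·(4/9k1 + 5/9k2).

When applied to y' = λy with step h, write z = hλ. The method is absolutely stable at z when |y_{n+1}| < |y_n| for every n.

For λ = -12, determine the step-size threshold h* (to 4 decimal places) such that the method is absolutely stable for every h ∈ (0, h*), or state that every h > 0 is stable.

Set f=λy, z=hλ:
  k1=λy_n ⇒ h·k1=z·y_n;  k2=λ(1+4/5z)y_n ⇒ h·k2=z(1+4/5z)y_n
  y_{n+1}/y_n = 1 + 4/9z + 5/9z(1+4/5z) = 1 + z + 4/9z²
  ⇒ R(z) = 1 + z + 4/9z².

Find x<0 with |R(x)|<1.
x=-1.19: |R|=0.4394
R=1: x+4/9x²=0 ⇒ x=−9/4=-2.2500; min R=1−1/(4·4/9)=0.4375>−1
Confirm numerically:
  x=-1.611: |R|=0.54248 <1
  x=-1.055: |R|=0.43968 <1
  x=-1.027: |R|=0.44177 <1
  x=-2.847: |R|=1.75540 >1
  x=-2.660: |R|=1.48471 >1
  x=-2.325: |R|=1.07750 >1
Stable set (-2.2500, 0).

(-2.2500,0); λ=-12 ⇒ h* = (9/4)/12 = 0.1875.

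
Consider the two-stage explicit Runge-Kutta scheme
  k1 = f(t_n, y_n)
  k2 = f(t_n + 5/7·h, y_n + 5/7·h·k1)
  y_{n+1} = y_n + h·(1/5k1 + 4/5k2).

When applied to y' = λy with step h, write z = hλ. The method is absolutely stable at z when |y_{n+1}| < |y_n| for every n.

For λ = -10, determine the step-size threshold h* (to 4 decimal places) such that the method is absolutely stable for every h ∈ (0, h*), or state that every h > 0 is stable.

With y'=λy (z=hλ):
  k1=λy_n ⇒ h·k1=z·y_n;  k2=λ(1+5/7z)y_n ⇒ h·k2=z(1+5/7z)y_n
  y_{n+1}/y_n = 1 + 1/5z + 4/5z(1+5/7z) = 1 + z + 4/7z²
  R(z) = 1 + z + 4/7z².

Solve |R(x)|<1 on ℝ⁻.
x=-1.7: |R|=0.9514
R=1: x+4/7x²=0 ⇒ x=−7/4=-1.7500; min R=1−1/(4·4/7)=0.5625>−1
Confirm numerically:
  x=-1.564: |R|=0.83377 <1
  x=-1.524: |R|=0.80319 <1
  x=-1.386: |R|=0.71171 <1
  x=-1.104: |R|=0.59247 <1
  x=-2.077: |R|=1.38810 >1
  x=-2.024: |R|=1.31690 >1
  x=-1.822: |R|=1.07496 >1
Stable set (-1.7500, 0).

(-1.7500,0); λ=-10 ⇒ h* = (7/4)/10 = 0.1750.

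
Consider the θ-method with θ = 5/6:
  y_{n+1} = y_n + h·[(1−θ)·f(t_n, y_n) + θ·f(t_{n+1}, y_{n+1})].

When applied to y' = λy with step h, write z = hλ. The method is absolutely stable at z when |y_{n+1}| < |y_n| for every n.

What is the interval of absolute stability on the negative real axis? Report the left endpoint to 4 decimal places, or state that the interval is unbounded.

(−∞, 0) — no finite endpoint.

With y'=λy (z=hλ):
  y_{n+1} = y_n + z·[1/6·y_n + 5/6·y_{n+1}] ⇒ (1 − 5/6z)y_{n+1} = (1 + 1/6z)y_n
  ⇒ R(z) = (1 + 1/6z)/(1 − 5/6z).

Solve |R(x)|<1 on ℝ⁻.
x=-0.84: |R|=0.5059
x=-2: |R|=0.2500
x=-10: |R|=0.0714
x=-100: |R|=0.1858
θ=5/6≥1/2 ⇒ |1+1/6x|<|1−5/6x| ∀x<0 ⇒ stable on all of ℝ⁻.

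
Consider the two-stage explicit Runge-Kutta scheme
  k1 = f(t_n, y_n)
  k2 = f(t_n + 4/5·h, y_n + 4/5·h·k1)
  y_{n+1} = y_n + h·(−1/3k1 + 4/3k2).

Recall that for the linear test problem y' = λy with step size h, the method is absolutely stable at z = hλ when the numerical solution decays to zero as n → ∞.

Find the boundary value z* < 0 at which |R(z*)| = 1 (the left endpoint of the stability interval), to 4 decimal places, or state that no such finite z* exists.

z* = -0.9375.

Test eqn y'=λy, z=hλ:
  k1=λy_n ⇒ h·k1=z·y_n;  k2=λ(1+4/5z)y_n ⇒ h·k2=z(1+4/5z)y_n
  y_{n+1}/y_n = 1 − 1/3z + 4/3z(1+4/5z) = 1 + z + 16/15z²
  ⇒ R(z) = 1 + z + 16/15z².

Need |R(x)|<1, x<0.
x=-0.75: |R|=0.8500
R=1: x+16/15x²=0 ⇒ x=−15/16=-0.9375; min R=1−1/(4·16/15)=0.7656>−1
Confirm numerically:
  x=-0.856: |R|=0.92559 <1
  x=-0.723: |R|=0.83458 <1
  x=-0.658: |R|=0.80383 <1
  x=-0.387: |R|=0.77275 <1
  x=-1.393: |R|=1.67681 >1
  x=-1.268: |R|=1.44701 >1
  x=-0.977: |R|=1.04116 >1
Interval (-0.9375, 0).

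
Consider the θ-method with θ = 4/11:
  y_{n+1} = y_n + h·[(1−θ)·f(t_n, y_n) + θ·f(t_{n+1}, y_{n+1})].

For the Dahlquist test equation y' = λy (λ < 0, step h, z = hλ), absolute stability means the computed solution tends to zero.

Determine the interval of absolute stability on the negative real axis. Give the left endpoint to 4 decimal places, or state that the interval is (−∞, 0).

(-7.3333, 0).

On y'=λy, z=hλ:
  y_{n+1} = y_n + z·[7/11·y_n + 4/11·y_{n+1}] ⇒ (1 − 4/11z)y_{n+1} = (1 + 7/11z)y_n
  R(z) = (1 + 7/11z)/(1 − 4/11z).

Find x<0 with |R(x)|<1.
x=-0.78: |R|=0.3924
R=−1: 1+7/11x = −1+4/11x ⇒ -3/11x=2 ⇒ x=2/(-3/11)=-7.3333
Confirm numerically:
  x=-6.691: |R|=0.94897 <1
  x=-4.903: |R|=0.76183 <1
  x=-3.063: |R|=0.44904 <1
  x=-7.862: |R|=1.03736 >1
  x=-7.683: |R|=1.02514 >1
  x=-7.402: |R|=1.00507 >1
Interval (-7.3333, 0).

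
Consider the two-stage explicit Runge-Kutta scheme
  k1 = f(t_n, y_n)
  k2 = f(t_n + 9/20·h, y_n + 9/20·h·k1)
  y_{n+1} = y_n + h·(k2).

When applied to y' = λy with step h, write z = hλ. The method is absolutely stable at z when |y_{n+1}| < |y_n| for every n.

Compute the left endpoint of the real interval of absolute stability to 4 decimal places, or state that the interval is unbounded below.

z* = -2.2222.

Test eqn y'=λy, z=hλ:
  k1=λy_n ⇒ h·k1=z·y_n;  k2=λ(1+9/20z)y_n ⇒ h·k2=z(1+9/20z)y_n
  y_{n+1}/y_n = 1 + z(1+9/20z) = 1 + z + 9/20z²
  so R(z) = 1 + z + 9/20z².

Solve |R(x)|<1 on ℝ⁻.
x=-1.3: |R|=0.4605
R=1: x+9/20x²=0 ⇒ x=−20/9=-2.2222; min R=1−1/(4·9/20)=0.4444>−1
Confirm numerically:
  x=-1.912: |R|=0.73308 <1
  x=-1.092: |R|=0.44461 <1
  x=-1.063: |R|=0.44549 <1
  x=-2.752: |R|=1.65608 >1
  x=-2.517: |R|=1.33388 >1
  x=-2.333: |R|=1.11630 >1
Interval (-2.2222, 0).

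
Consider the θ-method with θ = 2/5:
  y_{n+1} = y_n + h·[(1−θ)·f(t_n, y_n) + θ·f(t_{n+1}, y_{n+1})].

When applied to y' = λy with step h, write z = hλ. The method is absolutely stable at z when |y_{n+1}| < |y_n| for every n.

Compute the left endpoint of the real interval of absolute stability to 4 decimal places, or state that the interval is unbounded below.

On y'=λy, z=hλ:
  y_{n+1} = y_n + z·[3/5·y_n + 2/5·y_{n+1}] ⇒ (1 − 2/5z)y_{n+1} = (1 + 3/5z)y_n
  R(z) = (1 + 3/5z)/(1 − 2/5z).

Need |R(x)|<1, x<0.
x=-0.94: |R|=0.3169
R=−1: 1+3/5x = −1+2/5x ⇒ -1/5x=2 ⇒ x=2/(-1/5)=-10.0000
Confirm numerically:
  x=-9.425: |R|=0.97589 <1
  x=-8.692: |R|=0.94157 <1
  x=-5.831: |R|=0.74979 <1
  x=-4.133: |R|=0.55774 <1
  x=-10.383: |R|=1.01486 >1
  x=-10.279: |R|=1.01092 >1
  x=-10.140: |R|=1.00554 >1
Stable set (-10.0000, 0).

left endpoint -10.0000.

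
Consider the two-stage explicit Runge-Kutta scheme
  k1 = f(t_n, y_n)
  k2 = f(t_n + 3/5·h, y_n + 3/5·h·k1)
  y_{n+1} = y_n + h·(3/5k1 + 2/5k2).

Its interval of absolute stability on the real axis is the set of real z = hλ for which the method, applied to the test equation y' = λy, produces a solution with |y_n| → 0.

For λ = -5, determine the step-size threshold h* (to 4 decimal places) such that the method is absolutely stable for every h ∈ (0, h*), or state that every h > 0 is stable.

Test eqn y'=λy, z=hλ:
  k1=λy_n ⇒ h·k1=z·y_n;  k2=λ(1+3/5z)y_n ⇒ h·k2=z(1+3/5z)y_n
  y_{n+1}/y_n = 1 + 3/5z + 2/5z(1+3/5z) = 1 + z + 6/25z²
  so R(z) = 1 + z + 6/25z².

Find x<0 with |R(x)|<1.
x=-0.64: |R|=0.4583
R=1: x+6/25x²=0 ⇒ x=−25/6=-4.1667; min R=1−1/(4·6/25)=-0.0417>−1
Confirm numerically:
  x=-3.383: |R|=0.36373 <1
  x=-3.359: |R|=0.34889 <1
  x=-1.743: |R|=0.01387 <1
  x=-4.763: |R|=1.68168 >1
  x=-4.501: |R|=1.36116 >1
Interval (-4.1667, 0).

(-4.1667,0); λ=-5 ⇒ h* = (25/6)/5 = 0.8333.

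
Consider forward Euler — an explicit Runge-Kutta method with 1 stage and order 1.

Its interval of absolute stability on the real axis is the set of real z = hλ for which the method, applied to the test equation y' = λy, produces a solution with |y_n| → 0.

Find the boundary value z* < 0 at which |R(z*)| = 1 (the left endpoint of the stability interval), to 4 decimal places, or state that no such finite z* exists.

With y'=λy (z=hλ):
  order 1, 1-stage ⇒ R(z)=1+z
  (e.g. R(-1.12)=-0.12000, |R|=0.12000)

Find x<0 with |R(x)|<1.
x=-1.12: |R|=0.1200
|R(-2.29)|=1.2900 |R(-1.59)|=0.5900 |R(-1.18)|=0.1800
Bisect:
  x_lo=-2.5948 |R|=1.5948  x_hi=-0.2116 |R|=0.7884
  mid=-1.40320 |R|=0.40320 →hi
  mid=-1.99899 |R|=0.99899 →hi
  mid=-2.29688 |R|=1.29688 →lo
  mid=-2.14794 |R|=1.14794 →lo
  mid=-2.07346 |R|=1.07346 →lo
  mid=-2.03623 |R|=1.03623 →lo
  mid=-2.01761 |R|=1.01761 →lo
  ...
  [-2.00001,-1.99986] ⇒ x*=-2.0000
Stable set (-2.0000, 0).

z* = -2.0000.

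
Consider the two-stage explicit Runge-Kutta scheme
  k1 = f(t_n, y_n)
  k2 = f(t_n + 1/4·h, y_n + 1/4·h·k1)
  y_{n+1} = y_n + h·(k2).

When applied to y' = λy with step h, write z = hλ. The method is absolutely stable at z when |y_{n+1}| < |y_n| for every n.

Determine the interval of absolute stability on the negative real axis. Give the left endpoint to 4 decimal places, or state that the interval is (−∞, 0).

z∈(-4.0000,0).

Test eqn y'=λy, z=hλ:
  k1=λy_n ⇒ h·k1=z·y_n;  k2=λ(1+1/4z)y_n ⇒ h·k2=z(1+1/4z)y_n
  y_{n+1}/y_n = 1 + z(1+1/4z) = 1 + z + 1/4z²
  R(z) = 1 + z + 1/4z².

Boundary: |R(x)|=1, x<0.
x=-0.33: |R|=0.6972
R=1: x+1/4x²=0 ⇒ x=−4=-4.0000; min R=1−1/(4·1/4)=0.0000>−1
Confirm numerically:
  x=-3.930: |R|=0.93123 <1
  x=-2.942: |R|=0.22184 <1
  x=-2.482: |R|=0.05808 <1
  x=-4.337: |R|=1.36539 >1
  x=-4.097: |R|=1.09935 >1
  x=-4.077: |R|=1.07848 >1
Stable set (-4.0000, 0).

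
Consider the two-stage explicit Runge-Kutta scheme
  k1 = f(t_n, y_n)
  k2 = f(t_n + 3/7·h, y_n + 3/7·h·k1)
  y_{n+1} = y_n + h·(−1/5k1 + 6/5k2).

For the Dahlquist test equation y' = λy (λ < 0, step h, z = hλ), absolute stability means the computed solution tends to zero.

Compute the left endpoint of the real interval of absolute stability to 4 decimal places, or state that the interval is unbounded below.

Set f=λy, z=hλ:
  k1=λy_n ⇒ h·k1=z·y_n;  k2=λ(1+3/7z)y_n ⇒ h·k2=z(1+3/7z)y_n
  y_{n+1}/y_n = 1 − 1/5z + 6/5z(1+3/7z) = 1 + z + 18/35z²
  Hence R(z) = 1 + z + 18/35z².

Solve |R(x)|<1 on ℝ⁻.
x=-1.08: |R|=0.5199
R=1: x+18/35x²=0 ⇒ x=−35/18=-1.9444; min R=1−1/(4·18/35)=0.5139>−1
Confirm numerically:
  x=-1.827: |R|=0.88965 <1
  x=-1.551: |R|=0.68617 <1
  x=-0.806: |R|=0.52810 <1
  x=-2.373: |R|=1.52301 >1
  x=-2.208: |R|=1.29928 >1
  x=-1.977: |R|=1.03310 >1
Interval (-1.9444, 0).

z* = -1.9444.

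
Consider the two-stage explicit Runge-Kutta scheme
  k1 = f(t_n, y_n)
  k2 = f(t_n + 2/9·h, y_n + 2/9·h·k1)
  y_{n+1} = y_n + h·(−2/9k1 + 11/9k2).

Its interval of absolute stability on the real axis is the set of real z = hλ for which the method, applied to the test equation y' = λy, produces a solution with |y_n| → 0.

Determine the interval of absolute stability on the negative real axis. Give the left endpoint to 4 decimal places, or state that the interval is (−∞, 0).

(-3.6818, 0).

With y'=λy (z=hλ):
  k1=λy_n ⇒ h·k1=z·y_n;  k2=λ(1+2/9z)y_n ⇒ h·k2=z(1+2/9z)y_n
  y_{n+1}/y_n = 1 − 2/9z + 11/9z(1+2/9z) = 1 + z + 22/81z²
  Hence R(z) = 1 + z + 22/81z².

Solve |R(x)|<1 on ℝ⁻.
x=-0.38: |R|=0.6592
R=1: x+22/81x²=0 ⇒ x=−81/22=-3.6818; min R=1−1/(4·22/81)=0.0795>−1
Confirm numerically:
  x=-1.612: |R|=0.09378 <1
  x=-1.561: |R|=0.10083 <1
  x=-1.541: |R|=0.10398 <1
  x=-4.183: |R|=1.56940 >1
  x=-4.099: |R|=1.46445 >1
  x=-4.084: |R|=1.44611 >1
So |R|<1 on (-3.6818, 0).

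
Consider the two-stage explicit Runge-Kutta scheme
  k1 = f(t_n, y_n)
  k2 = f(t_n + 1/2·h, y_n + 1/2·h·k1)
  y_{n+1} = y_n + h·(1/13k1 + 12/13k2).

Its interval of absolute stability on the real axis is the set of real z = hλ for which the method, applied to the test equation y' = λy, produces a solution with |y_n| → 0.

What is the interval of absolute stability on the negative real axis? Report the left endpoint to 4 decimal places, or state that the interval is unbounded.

z∈(-2.1667,0).

On y'=λy, z=hλ:
  k1=λy_n ⇒ h·k1=z·y_n;  k2=λ(1+1/2z)y_n ⇒ h·k2=z(1+1/2z)y_n
  y_{n+1}/y_n = 1 + 1/13z + 12/13z(1+1/2z) = 1 + z + 6/13z²
  ⇒ R(z) = 1 + z + 6/13z².

Need |R(x)|<1, x<0.
x=-1.37: |R|=0.4963
R=1: x+6/13x²=0 ⇒ x=−13/6=-2.1667; min R=1−1/(4·6/13)=0.4583>−1
Confirm numerically:
  x=-1.739: |R|=0.65675 <1
  x=-1.682: |R|=0.62375 <1
  x=-1.055: |R|=0.45870 <1
  x=-2.586: |R|=1.50049 >1
  x=-2.561: |R|=1.46610 >1
Interval (-2.1667, 0).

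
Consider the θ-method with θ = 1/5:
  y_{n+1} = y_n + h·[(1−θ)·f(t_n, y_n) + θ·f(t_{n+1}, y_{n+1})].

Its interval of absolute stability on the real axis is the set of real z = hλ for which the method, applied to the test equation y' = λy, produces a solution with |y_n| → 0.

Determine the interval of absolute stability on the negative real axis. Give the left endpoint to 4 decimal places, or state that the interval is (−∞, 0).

With y'=λy (z=hλ):
  y_{n+1} = y_n + z·[4/5·y_n + 1/5·y_{n+1}] ⇒ (1 − 1/5z)y_{n+1} = (1 + 4/5z)y_n
  R(z) = (1 + 4/5z)/(1 − 1/5z).

Need |R(x)|<1, x<0.
x=-1.7: |R|=0.2687
R=−1: 1+4/5x = −1+1/5x ⇒ -3/5x=2 ⇒ x=2/(-3/5)=-3.3333
Confirm numerically:
  x=-3.307: |R|=0.99049 <1
  x=-2.781: |R|=0.78705 <1
  x=-2.368: |R|=0.60695 <1
  x=-1.433: |R|=0.11379 <1
  x=-3.826: |R|=1.16746 >1
  x=-3.786: |R|=1.15456 >1
  x=-3.460: |R|=1.04492 >1
So |R|<1 on (-3.3333, 0).

z∈(-3.3333,0).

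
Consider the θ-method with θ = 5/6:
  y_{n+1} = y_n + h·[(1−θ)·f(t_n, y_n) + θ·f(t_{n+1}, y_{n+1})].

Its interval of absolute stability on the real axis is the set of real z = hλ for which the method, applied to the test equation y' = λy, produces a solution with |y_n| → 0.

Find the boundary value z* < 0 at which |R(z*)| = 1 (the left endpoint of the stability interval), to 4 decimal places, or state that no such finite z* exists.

Set f=λy, z=hλ:
  y_{n+1} = y_n + z·[1/6·y_n + 5/6·y_{n+1}] ⇒ (1 − 5/6z)y_{n+1} = (1 + 1/6z)y_n
  so R(z) = (1 + 1/6z)/(1 − 5/6z).

Find x<0 with |R(x)|<1.
x=-0.52: |R|=0.6372
x=-2: |R|=0.2500
x=-10: |R|=0.0714
x=-100: |R|=0.1858
θ=5/6≥1/2 ⇒ |1+1/6x|<|1−5/6x| ∀x<0 ⇒ stable on all of ℝ⁻.

(−∞, 0) — no finite endpoint.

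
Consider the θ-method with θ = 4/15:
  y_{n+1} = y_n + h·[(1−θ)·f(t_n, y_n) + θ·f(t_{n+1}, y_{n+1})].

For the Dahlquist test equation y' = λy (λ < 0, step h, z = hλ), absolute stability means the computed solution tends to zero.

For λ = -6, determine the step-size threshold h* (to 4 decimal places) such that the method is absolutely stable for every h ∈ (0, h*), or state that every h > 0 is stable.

(-4.2857,0); λ=-6 ⇒ h* = (30/7)/6 = 0.7143.

On y'=λy, z=hλ:
  y_{n+1} = y_n + z·[11/15·y_n + 4/15·y_{n+1}] ⇒ (1 − 4/15z)y_{n+1} = (1 + 11/15z)y_n
  so R(z) = (1 + 11/15z)/(1 − 4/15z).

Find x<0 with |R(x)|<1.
x=-0.94: |R|=0.2484
R=−1: 1+11/15x = −1+4/15x ⇒ -7/15x=2 ⇒ x=2/(-7/15)=-4.2857
Confirm numerically:
  x=-4.094: |R|=0.95723 <1
  x=-3.931: |R|=0.91918 <1
  x=-2.778: |R|=0.59582 <1
  x=-2.692: |R|=0.56706 <1
  x=-4.870: |R|=1.11862 >1
  x=-4.736: |R|=1.09286 >1
So |R|<1 on (-4.2857, 0).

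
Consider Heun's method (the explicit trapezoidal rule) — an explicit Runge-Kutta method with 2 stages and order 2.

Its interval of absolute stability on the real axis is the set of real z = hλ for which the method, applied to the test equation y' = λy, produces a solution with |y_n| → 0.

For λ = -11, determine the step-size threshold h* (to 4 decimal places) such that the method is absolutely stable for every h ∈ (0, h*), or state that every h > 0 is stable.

On y'=λy, z=hλ:
  order 2, 2-stage ⇒ R(z)=1+z+z^2/2
  (e.g. R(-0.83)=0.51445, |R|=0.51445)

Solve |R(x)|<1 on ℝ⁻.
x=-0.83: |R|=0.5145
|R(-2.05)|=1.0512 |R(-1.65)|=0.7112 |R(-0.52)|=0.6152
Bisect:
  x_lo=-2.4348 |R|=1.5293  x_hi=-0.1288 |R|=0.8795
  mid=-1.28180 |R|=0.53971 →hi
  mid=-1.85829 |R|=0.86833 →hi
  mid=-2.14653 |R|=1.15726 →lo
  mid=-2.00241 |R|=1.00241 →lo
  mid=-1.93035 |R|=0.93277 →hi
  mid=-1.96638 |R|=0.96694 →hi
  mid=-1.98439 |R|=0.98452 →hi
  ...
  [-2.00002,-1.99988] ⇒ x*=-2.0000
Interval (-2.0000, 0).

(-2.0000,0); λ=-11 ⇒ h* = 0.1818.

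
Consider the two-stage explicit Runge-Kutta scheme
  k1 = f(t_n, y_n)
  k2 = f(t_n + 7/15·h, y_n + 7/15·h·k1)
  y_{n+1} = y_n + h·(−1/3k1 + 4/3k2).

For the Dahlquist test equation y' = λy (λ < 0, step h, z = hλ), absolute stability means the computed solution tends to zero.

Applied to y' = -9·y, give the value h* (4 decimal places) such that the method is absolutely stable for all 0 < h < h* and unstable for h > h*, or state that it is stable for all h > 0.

(-1.6071,0); λ=-9 ⇒ h* = (45/28)/9 = 0.1786.

Test eqn y'=λy, z=hλ:
  k1=λy_n ⇒ h·k1=z·y_n;  k2=λ(1+7/15z)y_n ⇒ h·k2=z(1+7/15z)y_n
  y_{n+1}/y_n = 1 − 1/3z + 4/3z(1+7/15z) = 1 + z + 28/45z²
  R(z) = 1 + z + 28/45z².

Boundary: |R(x)|=1, x<0.
x=-0.57: |R|=0.6322
R=1: x+28/45x²=0 ⇒ x=−45/28=-1.6071; min R=1−1/(4·28/45)=0.5982>−1
Confirm numerically:
  x=-1.557: |R|=0.95142 <1
  x=-1.419: |R|=0.83388 <1
  x=-0.785: |R|=0.59843 <1
  x=-2.178: |R|=1.77363 >1
  x=-1.715: |R|=1.11510 >1
Interval (-1.6071, 0).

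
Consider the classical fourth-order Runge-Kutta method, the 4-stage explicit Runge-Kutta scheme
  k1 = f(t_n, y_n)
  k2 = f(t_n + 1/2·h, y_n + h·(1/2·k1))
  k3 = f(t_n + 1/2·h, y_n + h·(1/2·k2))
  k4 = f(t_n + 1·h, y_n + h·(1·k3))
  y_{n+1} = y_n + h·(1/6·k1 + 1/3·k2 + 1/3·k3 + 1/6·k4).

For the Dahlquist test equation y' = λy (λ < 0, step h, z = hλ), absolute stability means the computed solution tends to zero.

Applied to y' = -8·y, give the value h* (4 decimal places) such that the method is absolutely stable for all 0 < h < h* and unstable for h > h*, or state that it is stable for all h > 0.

(-2.7853,0); λ=-8 ⇒ h* = 0.3482.

Test eqn y'=λy, z=hλ:
  order 4, 4-stage ⇒ R(z)=1+z+z^2/2+z^3/6+z^4/24
  (e.g. R(-0.77)=0.46501, |R|=0.46501)

Solve |R(x)|<1 on ℝ⁻.
x=-0.77: |R|=0.4650
|R(-2.28)|=0.4698 |R(-1.89)|=0.3025 |R(-0.82)|=0.4431
Bisect:
  x_lo=-3.6117 |R|=3.1482  x_hi=-0.0842 |R|=0.9192
  mid=-1.84796 |R|=0.29365 →hi
  mid=-2.72982 |R|=0.91953 →hi
  mid=-3.17075 |R|=1.75463 →lo
  mid=-2.95028 |R|=1.27861 →lo
  mid=-2.84005 |R|=1.08574 →lo
  mid=-2.78493 |R|=0.99946 →hi
  mid=-2.81249 |R|=1.04179 →lo
  mid=-2.79871 |R|=1.02042 →lo
  mid=-2.79182 |R|=1.00989 →lo
  ...
  [-2.78536,-2.78515] ⇒ x*=-2.7853
Stable set (-2.7853, 0).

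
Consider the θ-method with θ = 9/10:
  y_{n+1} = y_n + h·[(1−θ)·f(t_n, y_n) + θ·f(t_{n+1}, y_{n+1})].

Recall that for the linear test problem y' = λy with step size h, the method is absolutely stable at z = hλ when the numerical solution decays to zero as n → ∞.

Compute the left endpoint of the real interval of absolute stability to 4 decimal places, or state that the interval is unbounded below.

Set f=λy, z=hλ:
  y_{n+1} = y_n + z·[1/10·y_n + 9/10·y_{n+1}] ⇒ (1 − 9/10z)y_{n+1} = (1 + 1/10z)y_n
  so R(z) = (1 + 1/10z)/(1 − 9/10z).

Find x<0 with |R(x)|<1.
x=-0.33: |R|=0.7456
x=-2: |R|=0.2857
x=-10: |R|=0.0000
x=-100: |R|=0.0989
θ=9/10≥1/2 ⇒ |1+1/10x|<|1−9/10x| ∀x<0 ⇒ interval (−∞,0).

(−∞, 0) — no finite endpoint.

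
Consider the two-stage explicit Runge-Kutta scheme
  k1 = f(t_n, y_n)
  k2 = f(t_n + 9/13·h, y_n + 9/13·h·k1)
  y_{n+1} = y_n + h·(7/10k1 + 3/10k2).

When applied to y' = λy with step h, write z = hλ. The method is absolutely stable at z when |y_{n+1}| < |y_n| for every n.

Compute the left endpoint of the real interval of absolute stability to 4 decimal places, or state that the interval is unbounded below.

On y'=λy, z=hλ:
  k1=λy_n ⇒ h·k1=z·y_n;  k2=λ(1+9/13z)y_n ⇒ h·k2=z(1+9/13z)y_n
  y_{n+1}/y_n = 1 + 7/10z + 3/10z(1+9/13z) = 1 + z + 27/130z²
  ⇒ R(z) = 1 + z + 27/130z².

Need |R(x)|<1, x<0.
x=-0.58: |R|=0.4899
R=1: x+27/130x²=0 ⇒ x=−130/27=-4.8148; min R=1−1/(4·27/130)=-0.2037>−1
Confirm numerically:
  x=-4.398: |R|=0.61927 <1
  x=-3.682: |R|=0.13371 <1
  x=-3.270: |R|=0.04917 <1
  x=-5.376: |R|=1.62659 >1
  x=-5.169: |R|=1.38024 >1
So |R|<1 on (-4.8148, 0).

left endpoint -4.8148.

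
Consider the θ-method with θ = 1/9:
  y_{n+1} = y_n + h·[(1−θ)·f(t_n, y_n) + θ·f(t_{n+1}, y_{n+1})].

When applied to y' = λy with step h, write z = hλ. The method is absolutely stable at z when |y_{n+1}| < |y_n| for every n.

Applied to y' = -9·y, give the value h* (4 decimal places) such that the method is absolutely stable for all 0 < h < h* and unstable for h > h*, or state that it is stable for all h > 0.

With y'=λy (z=hλ):
  y_{n+1} = y_n + z·[8/9·y_n + 1/9·y_{n+1}] ⇒ (1 − 1/9z)y_{n+1} = (1 + 8/9z)y_n
  ⇒ R(z) = (1 + 8/9z)/(1 − 1/9z).

Need |R(x)|<1, x<0.
x=-1.34: |R|=0.1663
R=−1: 1+8/9x = −1+1/9x ⇒ -7/9x=2 ⇒ x=2/(-7/9)=-2.5714
Confirm numerically:
  x=-2.131: |R|=0.72303 <1
  x=-2.112: |R|=0.71058 <1
  x=-1.772: |R|=0.48051 <1
  x=-1.761: |R|=0.47282 <1
  x=-3.037: |R|=1.27075 >1
  x=-3.022: |R|=1.26235 >1
  x=-2.866: |R|=1.17377 >1
So |R|<1 on (-2.5714, 0).

(-2.5714,0); λ=-9 ⇒ h* = (18/7)/9 = 0.2857.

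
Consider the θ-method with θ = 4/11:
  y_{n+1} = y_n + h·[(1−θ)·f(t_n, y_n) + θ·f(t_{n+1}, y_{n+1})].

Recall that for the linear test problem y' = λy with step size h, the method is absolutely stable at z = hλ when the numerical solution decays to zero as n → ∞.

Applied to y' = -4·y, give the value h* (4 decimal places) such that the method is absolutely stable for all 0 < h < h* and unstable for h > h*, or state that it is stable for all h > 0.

(-7.3333,0); λ=-4 ⇒ h* = (22/3)/4 = 1.8333.

On y'=λy, z=hλ:
  y_{n+1} = y_n + z·[7/11·y_n + 4/11·y_{n+1}] ⇒ (1 − 4/11z)y_{n+1} = (1 + 7/11z)y_n
  Hence R(z) = (1 + 7/11z)/(1 − 4/11z).

Boundary: |R(x)|=1, x<0.
x=-1.67: |R|=0.0390
R=−1: 1+7/11x = −1+4/11x ⇒ -3/11x=2 ⇒ x=2/(-3/11)=-7.3333
Confirm numerically:
  x=-6.732: |R|=0.95244 <1
  x=-5.733: |R|=0.85851 <1
  x=-5.173: |R|=0.79550 <1
  x=-4.939: |R|=0.76645 <1
  x=-7.689: |R|=1.02555 >1
  x=-7.670: |R|=1.02423 >1
So |R|<1 on (-7.3333, 0).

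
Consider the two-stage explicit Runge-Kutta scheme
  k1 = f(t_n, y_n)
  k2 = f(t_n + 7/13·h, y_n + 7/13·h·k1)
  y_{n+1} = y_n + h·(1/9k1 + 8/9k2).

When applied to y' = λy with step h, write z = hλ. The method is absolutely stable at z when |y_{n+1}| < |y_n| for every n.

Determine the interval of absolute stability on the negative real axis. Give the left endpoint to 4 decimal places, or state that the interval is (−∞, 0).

Set f=λy, z=hλ:
  k1=λy_n ⇒ h·k1=z·y_n;  k2=λ(1+7/13z)y_n ⇒ h·k2=z(1+7/13z)y_n
  y_{n+1}/y_n = 1 + 1/9z + 8/9z(1+7/13z) = 1 + z + 56/117z²
  ⇒ R(z) = 1 + z + 56/117z².

Need |R(x)|<1, x<0.
x=-0.73: |R|=0.5251
R=1: x+56/117x²=0 ⇒ x=−117/56=-2.0893; min R=1−1/(4·56/117)=0.4777>−1
Confirm numerically:
  x=-1.727: |R|=0.70054 <1
  x=-1.299: |R|=0.50864 <1
  x=-1.027: |R|=0.47783 <1
  x=-2.444: |R|=1.41494 >1
  x=-2.420: |R|=1.38306 >1
Stable set (-2.0893, 0).

(-2.0893, 0).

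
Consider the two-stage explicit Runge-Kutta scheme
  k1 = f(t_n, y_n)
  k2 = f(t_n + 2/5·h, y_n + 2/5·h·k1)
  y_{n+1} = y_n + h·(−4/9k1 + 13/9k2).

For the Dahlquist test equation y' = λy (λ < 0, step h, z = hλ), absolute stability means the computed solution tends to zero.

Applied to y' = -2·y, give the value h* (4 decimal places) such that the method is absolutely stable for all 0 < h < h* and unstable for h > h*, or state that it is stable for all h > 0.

Set f=λy, z=hλ:
  k1=λy_n ⇒ h·k1=z·y_n;  k2=λ(1+2/5z)y_n ⇒ h·k2=z(1+2/5z)y_n
  y_{n+1}/y_n = 1 − 4/9z + 13/9z(1+2/5z) = 1 + z + 26/45z²
  so R(z) = 1 + z + 26/45z².

Boundary: |R(x)|=1, x<0.
x=-1.13: |R|=0.6078
R=1: x+26/45x²=0 ⇒ x=−45/26=-1.7308; min R=1−1/(4·26/45)=0.5673>−1
Confirm numerically:
  x=-1.648: |R|=0.92119 <1
  x=-1.468: |R|=0.77712 <1
  x=-1.173: |R|=0.62198 <1
  x=-2.231: |R|=1.64481 >1
  x=-2.146: |R|=1.51485 >1
Interval (-1.7308, 0).

(-1.7308,0); λ=-2 ⇒ h* = (45/26)/2 = 0.8654.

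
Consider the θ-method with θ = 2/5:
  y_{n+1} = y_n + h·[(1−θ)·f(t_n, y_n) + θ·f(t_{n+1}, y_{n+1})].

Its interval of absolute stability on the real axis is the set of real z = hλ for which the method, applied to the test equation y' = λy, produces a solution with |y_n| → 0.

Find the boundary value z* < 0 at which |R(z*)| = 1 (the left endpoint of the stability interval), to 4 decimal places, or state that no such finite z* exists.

Set f=λy, z=hλ:
  y_{n+1} = y_n + z·[3/5·y_n + 2/5·y_{n+1}] ⇒ (1 − 2/5z)y_{n+1} = (1 + 3/5z)y_n
  Hence R(z) = (1 + 3/5z)/(1 − 2/5z).

Find x<0 with |R(x)|<1.
x=-0.46: |R|=0.6115
R=−1: 1+3/5x = −1+2/5x ⇒ -1/5x=2 ⇒ x=2/(-1/5)=-10.0000
Confirm numerically:
  x=-9.937: |R|=0.99747 <1
  x=-7.918: |R|=0.90008 <1
  x=-7.482: |R|=0.87387 <1
  x=-4.219: |R|=0.56980 <1
  x=-10.391: |R|=1.01517 >1
  x=-10.322: |R|=1.01256 >1
  x=-10.279: |R|=1.01092 >1
So |R|<1 on (-10.0000, 0).

left endpoint -10.0000.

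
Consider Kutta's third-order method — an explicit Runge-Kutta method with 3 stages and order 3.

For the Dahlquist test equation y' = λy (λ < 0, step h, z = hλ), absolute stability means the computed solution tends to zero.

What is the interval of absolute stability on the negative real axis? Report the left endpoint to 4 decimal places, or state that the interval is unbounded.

With y'=λy (z=hλ):
  order 3, 3-stage ⇒ R(z)=1+z+z^2/2+z^3/6
  (e.g. R(-1.64)=-0.03036, |R|=0.03036)

Boundary: |R(x)|=1, x<0.
x=-1.64: |R|=0.0304
|R(-2.14)|=0.4836 |R(-1.56)|=0.0241 |R(-1.13)|=0.2680
Bisect:
  x_lo=-3.0040 |R|=2.0100  x_hi=-0.3928 |R|=0.6742
  mid=-1.69842 |R|=0.07266 →hi
  mid=-2.35121 |R|=0.75344 →hi
  mid=-2.67761 |R|=1.29237 →lo
  mid=-2.51441 |R|=1.00274 →lo
  mid=-2.43281 |R|=0.87332 →hi
  mid=-2.47361 |R|=0.93680 →hi
  mid=-2.49401 |R|=0.96946 →hi
  mid=-2.50421 |R|=0.98602 →hi
  mid=-2.50931 |R|=0.99436 →hi
  mid=-2.51186 |R|=0.99855 →hi
  ...
  [-2.51282,-2.51266] ⇒ x*=-2.5127
So |R|<1 on (-2.5127, 0).

(-2.5127, 0).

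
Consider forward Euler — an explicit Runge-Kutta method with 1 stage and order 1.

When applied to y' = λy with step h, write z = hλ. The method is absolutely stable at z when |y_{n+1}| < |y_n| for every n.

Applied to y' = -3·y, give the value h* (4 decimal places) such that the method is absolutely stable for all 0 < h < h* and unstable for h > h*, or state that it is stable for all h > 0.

(-2.0000,0); λ=-3 ⇒ h* = 0.6667.

Test eqn y'=λy, z=hλ:
  order 1, 1-stage ⇒ R(z)=1+z
  (e.g. R(-0.32)=0.68000, |R|=0.68000)

Find x<0 with |R(x)|<1.
x=-0.32: |R|=0.6800
|R(-2.35)|=1.3500 |R(-1.66)|=0.6600 |R(-1.37)|=0.3700
Bisect:
  x_lo=-2.6752 |R|=1.6752  x_hi=-0.3873 |R|=0.6127
  mid=-1.53125 |R|=0.53125 →hi
  mid=-2.10323 |R|=1.10323 →lo
  mid=-1.81724 |R|=0.81724 →hi
  mid=-1.96024 |R|=0.96024 →hi
  mid=-2.03173 |R|=1.03173 →lo
  mid=-1.99598 |R|=0.99598 →hi
  mid=-2.01386 |R|=1.01386 →lo
  mid=-2.00492 |R|=1.00492 →lo
  mid=-2.00045 |R|=1.00045 →lo
  ...
  [-2.00003,-1.99989] ⇒ x*=-2.0000
Stable set (-2.0000, 0).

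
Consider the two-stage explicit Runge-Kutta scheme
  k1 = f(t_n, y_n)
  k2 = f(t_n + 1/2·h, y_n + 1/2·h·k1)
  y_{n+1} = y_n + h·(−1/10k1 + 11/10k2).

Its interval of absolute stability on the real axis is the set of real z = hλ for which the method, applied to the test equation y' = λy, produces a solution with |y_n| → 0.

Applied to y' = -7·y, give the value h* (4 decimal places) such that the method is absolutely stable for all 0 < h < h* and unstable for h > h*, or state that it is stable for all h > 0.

(-1.8182,0); λ=-7 ⇒ h* = (20/11)/7 = 0.2597.

Set f=λy, z=hλ:
  k1=λy_n ⇒ h·k1=z·y_n;  k2=λ(1+1/2z)y_n ⇒ h·k2=z(1+1/2z)y_n
  y_{n+1}/y_n = 1 − 1/10z + 11/10z(1+1/2z) = 1 + z + 11/20z²
  ⇒ R(z) = 1 + z + 11/20z².

Need |R(x)|<1, x<0.
x=-0.96: |R|=0.5469
R=1: x+11/20x²=0 ⇒ x=−20/11=-1.8182; min R=1−1/(4·11/20)=0.5455>−1
Confirm numerically:
  x=-1.243: |R|=0.60678 <1
  x=-0.945: |R|=0.54616 <1
  x=-0.905: |R|=0.54546 <1
  x=-2.032: |R|=1.23896 >1
  x=-1.853: |R|=1.03548 >1
Stable set (-1.8182, 0).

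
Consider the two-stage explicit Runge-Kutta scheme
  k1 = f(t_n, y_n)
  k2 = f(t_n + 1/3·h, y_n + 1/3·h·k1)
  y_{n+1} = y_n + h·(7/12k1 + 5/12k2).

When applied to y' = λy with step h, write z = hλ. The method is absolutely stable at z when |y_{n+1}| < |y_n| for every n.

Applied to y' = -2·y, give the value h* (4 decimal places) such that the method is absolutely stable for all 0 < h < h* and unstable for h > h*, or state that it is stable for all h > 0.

(-7.2000,0); λ=-2 ⇒ h* = (36/5)/2 = 3.6000.

On y'=λy, z=hλ:
  k1=λy_n ⇒ h·k1=z·y_n;  k2=λ(1+1/3z)y_n ⇒ h·k2=z(1+1/3z)y_n
  y_{n+1}/y_n = 1 + 7/12z + 5/12z(1+1/3z) = 1 + z + 5/36z²
  Hence R(z) = 1 + z + 5/36z².

Need |R(x)|<1, x<0.
x=-1.01: |R|=0.1317
R=1: x+5/36x²=0 ⇒ x=−36/5=-7.2000; min R=1−1/(4·5/36)=-0.8000>−1
Confirm numerically:
  x=-7.118: |R|=0.91893 <1
  x=-6.064: |R|=0.04324 <1
  x=-5.965: |R|=0.02316 <1
  x=-2.987: |R|=0.74781 <1
  x=-7.457: |R|=1.26617 >1
  x=-7.426: |R|=1.23309 >1
So |R|<1 on (-7.2000, 0).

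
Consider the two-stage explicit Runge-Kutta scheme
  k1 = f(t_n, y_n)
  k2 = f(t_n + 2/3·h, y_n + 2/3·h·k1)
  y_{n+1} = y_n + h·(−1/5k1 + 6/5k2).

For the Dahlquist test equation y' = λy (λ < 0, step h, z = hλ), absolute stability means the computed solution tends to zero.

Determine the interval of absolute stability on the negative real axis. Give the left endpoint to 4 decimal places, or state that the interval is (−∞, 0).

(-1.2500, 0).

On y'=λy, z=hλ:
  k1=λy_n ⇒ h·k1=z·y_n;  k2=λ(1+2/3z)y_n ⇒ h·k2=z(1+2/3z)y_n
  y_{n+1}/y_n = 1 − 1/5z + 6/5z(1+2/3z) = 1 + z + 4/5z²
  Hence R(z) = 1 + z + 4/5z².

Need |R(x)|<1, x<0.
x=-0.86: |R|=0.7317
R=1: x+4/5x²=0 ⇒ x=−5/4=-1.2500; min R=1−1/(4·4/5)=0.6875>−1
Confirm numerically:
  x=-1.053: |R|=0.83405 <1
  x=-0.680: |R|=0.68992 <1
  x=-0.511: |R|=0.69790 <1
  x=-1.811: |R|=1.81278 >1
  x=-1.303: |R|=1.05525 >1
Stable set (-1.2500, 0).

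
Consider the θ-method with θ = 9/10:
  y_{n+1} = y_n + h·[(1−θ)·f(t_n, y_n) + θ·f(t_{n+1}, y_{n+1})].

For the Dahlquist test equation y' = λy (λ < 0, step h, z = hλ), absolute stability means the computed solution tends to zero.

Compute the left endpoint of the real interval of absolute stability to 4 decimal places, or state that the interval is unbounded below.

unbounded; (−∞, 0).

Set f=λy, z=hλ:
  y_{n+1} = y_n + z·[1/10·y_n + 9/10·y_{n+1}] ⇒ (1 − 9/10z)y_{n+1} = (1 + 1/10z)y_n
  ⇒ R(z) = (1 + 1/10z)/(1 − 9/10z).

Find x<0 with |R(x)|<1.
x=-1.35: |R|=0.3905
x=-2: |R|=0.2857
x=-10: |R|=0.0000
x=-100: |R|=0.0989
θ=9/10≥1/2 ⇒ |1+1/10x|<|1−9/10x| ∀x<0 ⇒ stable on all of ℝ⁻.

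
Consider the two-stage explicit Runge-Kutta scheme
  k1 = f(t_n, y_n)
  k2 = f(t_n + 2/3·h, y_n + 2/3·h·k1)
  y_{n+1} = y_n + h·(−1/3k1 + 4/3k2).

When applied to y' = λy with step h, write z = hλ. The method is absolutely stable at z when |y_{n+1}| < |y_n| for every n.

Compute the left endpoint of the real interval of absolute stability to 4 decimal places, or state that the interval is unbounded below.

left endpoint -1.1250.

Set f=λy, z=hλ:
  k1=λy_n ⇒ h·k1=z·y_n;  k2=λ(1+2/3z)y_n ⇒ h·k2=z(1+2/3z)y_n
  y_{n+1}/y_n = 1 − 1/3z + 4/3z(1+2/3z) = 1 + z + 8/9z²
  Hence R(z) = 1 + z + 8/9z².

Find x<0 with |R(x)|<1.
x=-0.8: |R|=0.7689
R=1: x+8/9x²=0 ⇒ x=−9/8=-1.1250; min R=1−1/(4·8/9)=0.7188>−1
Confirm numerically:
  x=-0.852: |R|=0.79325 <1
  x=-0.822: |R|=0.77861 <1
  x=-0.773: |R|=0.75814 <1
  x=-1.425: |R|=1.38000 >1
  x=-1.252: |R|=1.14134 >1
Interval (-1.1250, 0).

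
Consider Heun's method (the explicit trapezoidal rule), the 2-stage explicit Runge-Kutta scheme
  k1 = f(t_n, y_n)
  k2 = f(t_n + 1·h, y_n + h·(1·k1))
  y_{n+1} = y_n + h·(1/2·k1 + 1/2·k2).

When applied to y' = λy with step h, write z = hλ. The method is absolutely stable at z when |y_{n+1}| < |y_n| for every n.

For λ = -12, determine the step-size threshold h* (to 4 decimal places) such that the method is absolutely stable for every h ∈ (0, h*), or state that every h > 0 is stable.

(-2.0000,0); λ=-12 ⇒ h* = 0.1667.

Set f=λy, z=hλ:
  order 2, 2-stage ⇒ R(z)=1+z+z^2/2
  (e.g. R(-0.97)=0.50045, |R|=0.50045)

Solve |R(x)|<1 on ℝ⁻.
x=-0.97: |R|=0.5005
|R(-2.14)|=1.1498 |R(-1.92)|=0.9232 |R(-1)|=0.5000
Bisect:
  x_lo=-2.7184 |R|=1.9764  x_hi=-0.1826 |R|=0.8341
  mid=-1.45046 |R|=0.60146 →hi
  mid=-2.08440 |R|=1.08797 →lo
  mid=-1.76743 |R|=0.79447 →hi
  mid=-1.92592 |R|=0.92866 →hi
  mid=-2.00516 |R|=1.00517 →lo
  mid=-1.96554 |R|=0.96613 →hi
  mid=-1.98535 |R|=0.98546 →hi
  mid=-1.99525 |R|=0.99527 →hi
  mid=-2.00021 |R|=1.00021 →lo
  ...
  [-2.00005,-1.99990] ⇒ x*=-2.0000
Interval (-2.0000, 0).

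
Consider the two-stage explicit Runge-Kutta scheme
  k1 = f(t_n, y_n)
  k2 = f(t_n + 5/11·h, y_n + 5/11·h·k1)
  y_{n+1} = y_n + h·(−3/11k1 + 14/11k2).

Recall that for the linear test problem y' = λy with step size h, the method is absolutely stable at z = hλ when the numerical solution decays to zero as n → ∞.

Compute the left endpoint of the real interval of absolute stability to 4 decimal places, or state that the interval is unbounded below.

With y'=λy (z=hλ):
  k1=λy_n ⇒ h·k1=z·y_n;  k2=λ(1+5/11z)y_n ⇒ h·k2=z(1+5/11z)y_n
  y_{n+1}/y_n = 1 − 3/11z + 14/11z(1+5/11z) = 1 + z + 70/121z²
  Hence R(z) = 1 + z + 70/121z².

Find x<0 with |R(x)|<1.
x=-0.68: |R|=0.5875
R=1: x+70/121x²=0 ⇒ x=−121/70=-1.7286; min R=1−1/(4·70/121)=0.5679>−1
Confirm numerically:
  x=-1.703: |R|=0.97481 <1
  x=-1.194: |R|=0.63075 <1
  x=-1.193: |R|=0.63037 <1
  x=-1.091: |R|=0.59759 <1
  x=-2.025: |R|=1.34726 >1
  x=-1.861: |R|=1.14257 >1
Stable set (-1.7286, 0).

left endpoint -1.7286.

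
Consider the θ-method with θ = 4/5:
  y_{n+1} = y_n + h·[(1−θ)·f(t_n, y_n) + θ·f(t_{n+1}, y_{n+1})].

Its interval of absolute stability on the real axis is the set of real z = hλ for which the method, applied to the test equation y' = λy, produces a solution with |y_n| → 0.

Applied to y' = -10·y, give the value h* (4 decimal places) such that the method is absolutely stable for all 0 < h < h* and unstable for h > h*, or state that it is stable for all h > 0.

Test eqn y'=λy, z=hλ:
  y_{n+1} = y_n + z·[1/5·y_n + 4/5·y_{n+1}] ⇒ (1 − 4/5z)y_{n+1} = (1 + 1/5z)y_n
  ⇒ R(z) = (1 + 1/5z)/(1 − 4/5z).

Solve |R(x)|<1 on ℝ⁻.
x=-0.83: |R|=0.5012
x=-2: |R|=0.2308
x=-10: |R|=0.1111
x=-100: |R|=0.2346
θ=4/5≥1/2 ⇒ |1+1/5x|<|1−4/5x| ∀x<0 ⇒ unbounded interval.

unbounded; (−∞, 0). Any h>0 works for λ=-10.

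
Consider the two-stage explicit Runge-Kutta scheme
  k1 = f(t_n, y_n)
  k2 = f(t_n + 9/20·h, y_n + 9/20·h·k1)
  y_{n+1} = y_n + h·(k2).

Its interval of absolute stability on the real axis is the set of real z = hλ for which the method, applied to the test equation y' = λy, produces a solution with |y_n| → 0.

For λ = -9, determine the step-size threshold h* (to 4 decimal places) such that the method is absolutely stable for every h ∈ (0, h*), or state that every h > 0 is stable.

With y'=λy (z=hλ):
  k1=λy_n ⇒ h·k1=z·y_n;  k2=λ(1+9/20z)y_n ⇒ h·k2=z(1+9/20z)y_n
  y_{n+1}/y_n = 1 + z(1+9/20z) = 1 + z + 9/20z²
  Hence R(z) = 1 + z + 9/20z².

Need |R(x)|<1, x<0.
x=-1.51: |R|=0.5160
R=1: x+9/20x²=0 ⇒ x=−20/9=-2.2222; min R=1−1/(4·9/20)=0.4444>−1
Confirm numerically:
  x=-2.052: |R|=0.84282 <1
  x=-1.269: |R|=0.45566 <1
  x=-0.995: |R|=0.45051 <1
  x=-2.543: |R|=1.36708 >1
  x=-2.363: |R|=1.14970 >1
So |R|<1 on (-2.2222, 0).

(-2.2222,0); λ=-9 ⇒ h* = (20/9)/9 = 0.2469.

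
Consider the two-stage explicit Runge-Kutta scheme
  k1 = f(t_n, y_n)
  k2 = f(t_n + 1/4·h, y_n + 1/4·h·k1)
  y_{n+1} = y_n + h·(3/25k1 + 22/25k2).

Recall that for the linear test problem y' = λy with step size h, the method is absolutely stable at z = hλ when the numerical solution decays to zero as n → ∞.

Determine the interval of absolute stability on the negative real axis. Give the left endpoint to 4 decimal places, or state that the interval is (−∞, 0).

On y'=λy, z=hλ:
  k1=λy_n ⇒ h·k1=z·y_n;  k2=λ(1+1/4z)y_n ⇒ h·k2=z(1+1/4z)y_n
  y_{n+1}/y_n = 1 + 3/25z + 22/25z(1+1/4z) = 1 + z + 11/50z²
  ⇒ R(z) = 1 + z + 11/50z².

Need |R(x)|<1, x<0.
x=-1.73: |R|=0.0716
R=1: x+11/50x²=0 ⇒ x=−50/11=-4.5455; min R=1−1/(4·11/50)=-0.1364>−1
Confirm numerically:
  x=-4.339: |R|=0.80292 <1
  x=-2.028: |R|=0.12319 <1
  x=-1.877: |R|=0.10191 <1
  x=-5.127: |R|=1.65595 >1
  x=-5.008: |R|=1.50961 >1
  x=-4.640: |R|=1.09651 >1
Stable set (-4.5455, 0).

(-4.5455, 0).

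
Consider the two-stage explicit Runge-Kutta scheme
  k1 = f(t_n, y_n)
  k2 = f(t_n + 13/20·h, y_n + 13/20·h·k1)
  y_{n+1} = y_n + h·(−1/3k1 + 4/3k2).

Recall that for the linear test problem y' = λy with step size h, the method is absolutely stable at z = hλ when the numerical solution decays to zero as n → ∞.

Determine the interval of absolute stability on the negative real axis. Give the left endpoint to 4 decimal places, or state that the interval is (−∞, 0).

(-1.1538, 0).

With y'=λy (z=hλ):
  k1=λy_n ⇒ h·k1=z·y_n;  k2=λ(1+13/20z)y_n ⇒ h·k2=z(1+13/20z)y_n
  y_{n+1}/y_n = 1 − 1/3z + 4/3z(1+13/20z) = 1 + z + 13/15z²
  Hence R(z) = 1 + z + 13/15z².

Solve |R(x)|<1 on ℝ⁻.
x=-0.41: |R|=0.7357
R=1: x+13/15x²=0 ⇒ x=−15/13=-1.1538; min R=1−1/(4·13/15)=0.7115>−1
Confirm numerically:
  x=-0.947: |R|=0.83023 <1
  x=-0.594: |R|=0.71179 <1
  x=-0.519: |R|=0.71445 <1
  x=-0.470: |R|=0.72145 <1
  x=-1.688: |R|=1.78143 >1
  x=-1.236: |R|=1.08800 >1
Interval (-1.1538, 0).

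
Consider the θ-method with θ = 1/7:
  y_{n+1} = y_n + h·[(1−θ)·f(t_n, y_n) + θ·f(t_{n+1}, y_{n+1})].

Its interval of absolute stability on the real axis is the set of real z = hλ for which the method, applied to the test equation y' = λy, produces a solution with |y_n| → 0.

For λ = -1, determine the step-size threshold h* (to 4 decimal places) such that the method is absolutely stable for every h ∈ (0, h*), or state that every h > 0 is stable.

(-2.8000,0); λ=-1 ⇒ h* = (14/5)/1 = 2.8000.

Set f=λy, z=hλ:
  y_{n+1} = y_n + z·[6/7·y_n + 1/7·y_{n+1}] ⇒ (1 − 1/7z)y_{n+1} = (1 + 6/7z)y_n
  Hence R(z) = (1 + 6/7z)/(1 − 1/7z).

Need |R(x)|<1, x<0.
x=-0.81: |R|=0.2740
R=−1: 1+6/7x = −1+1/7x ⇒ -5/7x=2 ⇒ x=2/(-5/7)=-2.8000
Confirm numerically:
  x=-2.354: |R|=0.76160 <1
  x=-2.257: |R|=0.70671 <1
  x=-1.174: |R|=0.00538 <1
  x=-3.378: |R|=1.27847 >1
  x=-2.975: |R|=1.08772 >1
  x=-2.964: |R|=1.08230 >1
So |R|<1 on (-2.8000, 0).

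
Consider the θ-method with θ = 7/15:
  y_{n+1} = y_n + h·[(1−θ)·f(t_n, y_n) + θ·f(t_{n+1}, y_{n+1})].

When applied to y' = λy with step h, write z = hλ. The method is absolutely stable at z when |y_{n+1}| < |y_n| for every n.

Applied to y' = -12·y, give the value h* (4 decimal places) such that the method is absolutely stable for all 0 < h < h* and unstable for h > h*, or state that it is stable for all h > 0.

Test eqn y'=λy, z=hλ:
  y_{n+1} = y_n + z·[8/15·y_n + 7/15·y_{n+1}] ⇒ (1 − 7/15z)y_{n+1} = (1 + 8/15z)y_n
  R(z) = (1 + 8/15z)/(1 − 7/15z).

Need |R(x)|<1, x<0.
x=-1.03: |R|=0.3044
R=−1: 1+8/15x = −1+7/15x ⇒ -1/15x=2 ⇒ x=2/(-1/15)=-30.0000
Confirm numerically:
  x=-23.216: |R|=0.96178 <1
  x=-22.748: |R|=0.95838 <1
  x=-17.230: |R|=0.90583 <1
  x=-30.517: |R|=1.00226 >1
  x=-30.127: |R|=1.00056 >1
Stable set (-30.0000, 0).

(-30.0000,0); λ=-12 ⇒ h* = (30)/12 = 2.5000.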